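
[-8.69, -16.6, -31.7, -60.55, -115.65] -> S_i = -8.69*1.91^i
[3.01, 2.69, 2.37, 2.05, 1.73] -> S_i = 3.01 + -0.32*i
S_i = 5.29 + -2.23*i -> [5.29, 3.06, 0.83, -1.4, -3.63]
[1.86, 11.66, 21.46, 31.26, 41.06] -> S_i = 1.86 + 9.80*i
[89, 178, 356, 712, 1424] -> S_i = 89*2^i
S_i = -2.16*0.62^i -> [-2.16, -1.34, -0.83, -0.51, -0.32]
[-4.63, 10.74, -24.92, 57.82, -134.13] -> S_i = -4.63*(-2.32)^i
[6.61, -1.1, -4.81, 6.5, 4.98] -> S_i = Random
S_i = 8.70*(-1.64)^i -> [8.7, -14.27, 23.4, -38.38, 62.94]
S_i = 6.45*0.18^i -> [6.45, 1.16, 0.21, 0.04, 0.01]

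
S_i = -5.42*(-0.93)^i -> [-5.42, 5.04, -4.69, 4.36, -4.05]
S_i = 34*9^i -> [34, 306, 2754, 24786, 223074]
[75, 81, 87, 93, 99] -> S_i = 75 + 6*i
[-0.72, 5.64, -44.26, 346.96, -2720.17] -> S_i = -0.72*(-7.84)^i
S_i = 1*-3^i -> [1, -3, 9, -27, 81]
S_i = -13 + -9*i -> [-13, -22, -31, -40, -49]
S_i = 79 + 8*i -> [79, 87, 95, 103, 111]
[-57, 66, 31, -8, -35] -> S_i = Random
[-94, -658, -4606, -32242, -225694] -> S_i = -94*7^i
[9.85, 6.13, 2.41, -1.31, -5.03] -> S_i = 9.85 + -3.72*i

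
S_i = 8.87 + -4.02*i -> [8.87, 4.85, 0.83, -3.19, -7.21]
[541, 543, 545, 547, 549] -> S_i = 541 + 2*i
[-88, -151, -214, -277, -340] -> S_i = -88 + -63*i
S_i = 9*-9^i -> [9, -81, 729, -6561, 59049]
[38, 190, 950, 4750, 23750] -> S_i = 38*5^i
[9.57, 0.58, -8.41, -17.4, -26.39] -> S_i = 9.57 + -8.99*i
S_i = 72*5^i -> [72, 360, 1800, 9000, 45000]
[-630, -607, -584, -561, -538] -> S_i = -630 + 23*i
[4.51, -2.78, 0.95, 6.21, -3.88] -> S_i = Random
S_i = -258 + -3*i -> [-258, -261, -264, -267, -270]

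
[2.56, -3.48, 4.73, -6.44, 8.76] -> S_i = 2.56*(-1.36)^i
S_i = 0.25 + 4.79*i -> [0.25, 5.04, 9.83, 14.62, 19.41]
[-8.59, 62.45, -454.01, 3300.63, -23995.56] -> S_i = -8.59*(-7.27)^i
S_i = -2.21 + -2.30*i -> [-2.21, -4.51, -6.81, -9.11, -11.41]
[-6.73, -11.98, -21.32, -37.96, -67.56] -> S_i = -6.73*1.78^i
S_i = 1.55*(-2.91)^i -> [1.55, -4.51, 13.13, -38.2, 111.15]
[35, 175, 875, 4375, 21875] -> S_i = 35*5^i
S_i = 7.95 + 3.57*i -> [7.95, 11.52, 15.09, 18.66, 22.23]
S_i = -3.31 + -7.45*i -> [-3.31, -10.76, -18.21, -25.66, -33.11]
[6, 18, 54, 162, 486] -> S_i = 6*3^i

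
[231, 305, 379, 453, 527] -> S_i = 231 + 74*i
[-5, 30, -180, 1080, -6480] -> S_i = -5*-6^i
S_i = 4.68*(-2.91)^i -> [4.68, -13.62, 39.63, -115.33, 335.6]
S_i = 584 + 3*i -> [584, 587, 590, 593, 596]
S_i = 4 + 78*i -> [4, 82, 160, 238, 316]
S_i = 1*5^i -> [1, 5, 25, 125, 625]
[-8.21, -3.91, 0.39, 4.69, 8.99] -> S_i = -8.21 + 4.30*i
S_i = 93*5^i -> [93, 465, 2325, 11625, 58125]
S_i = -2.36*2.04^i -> [-2.36, -4.81, -9.82, -20.04, -40.87]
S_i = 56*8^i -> [56, 448, 3584, 28672, 229376]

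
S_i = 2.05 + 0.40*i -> [2.05, 2.45, 2.85, 3.25, 3.65]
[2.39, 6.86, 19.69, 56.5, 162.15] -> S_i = 2.39*2.87^i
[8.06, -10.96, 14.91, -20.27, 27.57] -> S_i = 8.06*(-1.36)^i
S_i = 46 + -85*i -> [46, -39, -124, -209, -294]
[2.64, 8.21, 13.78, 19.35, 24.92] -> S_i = 2.64 + 5.57*i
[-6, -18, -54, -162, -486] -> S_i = -6*3^i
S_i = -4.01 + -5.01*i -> [-4.01, -9.02, -14.03, -19.04, -24.05]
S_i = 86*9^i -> [86, 774, 6966, 62694, 564246]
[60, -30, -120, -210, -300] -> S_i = 60 + -90*i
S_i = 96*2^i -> [96, 192, 384, 768, 1536]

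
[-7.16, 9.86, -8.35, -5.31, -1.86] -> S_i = Random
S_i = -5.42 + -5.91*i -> [-5.42, -11.33, -17.24, -23.15, -29.06]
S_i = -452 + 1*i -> [-452, -451, -450, -449, -448]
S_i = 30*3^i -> [30, 90, 270, 810, 2430]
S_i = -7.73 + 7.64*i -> [-7.73, -0.09, 7.55, 15.19, 22.83]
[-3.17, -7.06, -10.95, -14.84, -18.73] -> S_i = -3.17 + -3.89*i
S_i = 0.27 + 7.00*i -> [0.27, 7.27, 14.27, 21.27, 28.27]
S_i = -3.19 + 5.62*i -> [-3.19, 2.43, 8.05, 13.67, 19.29]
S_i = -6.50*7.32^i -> [-6.5, -47.58, -348.29, -2549.45, -18661.98]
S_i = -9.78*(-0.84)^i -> [-9.78, 8.22, -6.9, 5.8, -4.87]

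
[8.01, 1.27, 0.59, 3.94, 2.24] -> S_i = Random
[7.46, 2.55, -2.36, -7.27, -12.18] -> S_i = 7.46 + -4.91*i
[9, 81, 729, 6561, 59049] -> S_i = 9*9^i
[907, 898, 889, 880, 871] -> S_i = 907 + -9*i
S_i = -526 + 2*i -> [-526, -524, -522, -520, -518]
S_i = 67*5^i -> [67, 335, 1675, 8375, 41875]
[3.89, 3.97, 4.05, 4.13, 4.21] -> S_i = 3.89*1.02^i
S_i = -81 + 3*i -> [-81, -78, -75, -72, -69]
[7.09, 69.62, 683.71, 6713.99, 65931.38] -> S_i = 7.09*9.82^i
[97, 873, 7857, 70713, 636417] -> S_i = 97*9^i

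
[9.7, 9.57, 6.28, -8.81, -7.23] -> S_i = Random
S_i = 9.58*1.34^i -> [9.58, 12.84, 17.2, 23.05, 30.89]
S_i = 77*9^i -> [77, 693, 6237, 56133, 505197]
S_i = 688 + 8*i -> [688, 696, 704, 712, 720]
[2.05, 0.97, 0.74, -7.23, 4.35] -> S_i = Random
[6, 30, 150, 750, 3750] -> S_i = 6*5^i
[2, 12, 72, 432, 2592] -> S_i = 2*6^i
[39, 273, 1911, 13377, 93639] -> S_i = 39*7^i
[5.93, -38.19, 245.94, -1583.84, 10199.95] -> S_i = 5.93*(-6.44)^i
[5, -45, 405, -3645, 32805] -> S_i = 5*-9^i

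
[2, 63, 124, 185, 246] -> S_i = 2 + 61*i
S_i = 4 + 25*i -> [4, 29, 54, 79, 104]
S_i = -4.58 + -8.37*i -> [-4.58, -12.95, -21.32, -29.69, -38.06]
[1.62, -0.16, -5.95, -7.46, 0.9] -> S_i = Random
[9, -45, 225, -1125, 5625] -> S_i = 9*-5^i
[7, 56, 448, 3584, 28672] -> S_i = 7*8^i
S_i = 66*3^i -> [66, 198, 594, 1782, 5346]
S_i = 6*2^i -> [6, 12, 24, 48, 96]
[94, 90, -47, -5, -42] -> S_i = Random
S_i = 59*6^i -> [59, 354, 2124, 12744, 76464]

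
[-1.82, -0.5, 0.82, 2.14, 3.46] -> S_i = -1.82 + 1.32*i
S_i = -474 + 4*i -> [-474, -470, -466, -462, -458]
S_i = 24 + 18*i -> [24, 42, 60, 78, 96]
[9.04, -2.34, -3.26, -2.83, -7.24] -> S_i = Random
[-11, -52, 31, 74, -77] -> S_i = Random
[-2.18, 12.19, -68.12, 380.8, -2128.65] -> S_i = -2.18*(-5.59)^i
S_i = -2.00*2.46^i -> [-2.0, -4.92, -12.1, -29.77, -73.24]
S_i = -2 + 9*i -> [-2, 7, 16, 25, 34]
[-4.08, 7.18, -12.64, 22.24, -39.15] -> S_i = -4.08*(-1.76)^i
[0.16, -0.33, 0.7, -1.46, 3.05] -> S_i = 0.16*(-2.09)^i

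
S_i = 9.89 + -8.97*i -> [9.89, 0.92, -8.05, -17.02, -25.99]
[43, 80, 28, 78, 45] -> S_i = Random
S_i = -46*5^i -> [-46, -230, -1150, -5750, -28750]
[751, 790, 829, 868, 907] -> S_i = 751 + 39*i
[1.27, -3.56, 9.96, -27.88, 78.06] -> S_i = 1.27*(-2.80)^i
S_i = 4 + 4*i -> [4, 8, 12, 16, 20]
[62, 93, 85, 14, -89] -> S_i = Random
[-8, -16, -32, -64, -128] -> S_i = -8*2^i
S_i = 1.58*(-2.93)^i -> [1.58, -4.63, 13.56, -39.74, 116.45]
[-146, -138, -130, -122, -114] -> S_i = -146 + 8*i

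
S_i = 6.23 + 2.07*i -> [6.23, 8.3, 10.37, 12.44, 14.51]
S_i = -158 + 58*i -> [-158, -100, -42, 16, 74]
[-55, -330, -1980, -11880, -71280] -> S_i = -55*6^i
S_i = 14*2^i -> [14, 28, 56, 112, 224]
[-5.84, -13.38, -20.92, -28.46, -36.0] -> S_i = -5.84 + -7.54*i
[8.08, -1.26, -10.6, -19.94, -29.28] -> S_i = 8.08 + -9.34*i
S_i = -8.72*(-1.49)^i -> [-8.72, 12.99, -19.36, 28.85, -42.98]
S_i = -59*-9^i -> [-59, 531, -4779, 43011, -387099]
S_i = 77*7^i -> [77, 539, 3773, 26411, 184877]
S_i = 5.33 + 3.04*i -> [5.33, 8.37, 11.41, 14.45, 17.49]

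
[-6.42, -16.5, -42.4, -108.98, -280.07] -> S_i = -6.42*2.57^i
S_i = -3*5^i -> [-3, -15, -75, -375, -1875]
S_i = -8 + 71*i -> [-8, 63, 134, 205, 276]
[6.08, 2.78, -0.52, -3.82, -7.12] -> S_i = 6.08 + -3.30*i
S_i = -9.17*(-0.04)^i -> [-9.17, 0.37, -0.01, 0.0, -0.0]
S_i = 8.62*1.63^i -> [8.62, 14.05, 22.9, 37.33, 60.85]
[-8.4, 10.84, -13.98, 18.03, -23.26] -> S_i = -8.40*(-1.29)^i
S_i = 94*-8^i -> [94, -752, 6016, -48128, 385024]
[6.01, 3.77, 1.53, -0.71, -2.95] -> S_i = 6.01 + -2.24*i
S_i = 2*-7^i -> [2, -14, 98, -686, 4802]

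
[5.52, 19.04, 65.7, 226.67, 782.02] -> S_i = 5.52*3.45^i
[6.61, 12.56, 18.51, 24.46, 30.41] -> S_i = 6.61 + 5.95*i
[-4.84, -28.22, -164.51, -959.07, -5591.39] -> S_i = -4.84*5.83^i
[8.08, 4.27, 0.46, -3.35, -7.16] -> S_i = 8.08 + -3.81*i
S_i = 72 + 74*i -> [72, 146, 220, 294, 368]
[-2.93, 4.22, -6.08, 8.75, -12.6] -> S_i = -2.93*(-1.44)^i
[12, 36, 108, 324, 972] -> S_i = 12*3^i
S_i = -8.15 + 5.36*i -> [-8.15, -2.79, 2.57, 7.93, 13.29]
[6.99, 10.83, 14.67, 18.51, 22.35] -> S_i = 6.99 + 3.84*i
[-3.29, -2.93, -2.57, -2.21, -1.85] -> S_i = -3.29 + 0.36*i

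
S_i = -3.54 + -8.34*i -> [-3.54, -11.88, -20.22, -28.56, -36.9]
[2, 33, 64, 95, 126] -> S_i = 2 + 31*i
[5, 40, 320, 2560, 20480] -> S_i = 5*8^i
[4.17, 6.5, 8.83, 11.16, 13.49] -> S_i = 4.17 + 2.33*i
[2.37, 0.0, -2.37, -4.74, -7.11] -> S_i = 2.37 + -2.37*i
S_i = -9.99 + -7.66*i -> [-9.99, -17.65, -25.31, -32.97, -40.63]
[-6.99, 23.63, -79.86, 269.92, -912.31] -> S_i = -6.99*(-3.38)^i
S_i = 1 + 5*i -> [1, 6, 11, 16, 21]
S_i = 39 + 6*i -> [39, 45, 51, 57, 63]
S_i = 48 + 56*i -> [48, 104, 160, 216, 272]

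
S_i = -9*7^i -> [-9, -63, -441, -3087, -21609]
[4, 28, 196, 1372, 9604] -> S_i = 4*7^i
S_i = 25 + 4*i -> [25, 29, 33, 37, 41]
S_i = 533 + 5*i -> [533, 538, 543, 548, 553]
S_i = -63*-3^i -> [-63, 189, -567, 1701, -5103]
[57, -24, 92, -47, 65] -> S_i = Random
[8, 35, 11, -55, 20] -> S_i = Random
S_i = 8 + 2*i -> [8, 10, 12, 14, 16]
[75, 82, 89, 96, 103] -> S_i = 75 + 7*i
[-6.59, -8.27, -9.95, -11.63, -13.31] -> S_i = -6.59 + -1.68*i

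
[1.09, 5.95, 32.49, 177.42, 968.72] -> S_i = 1.09*5.46^i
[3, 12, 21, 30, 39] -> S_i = 3 + 9*i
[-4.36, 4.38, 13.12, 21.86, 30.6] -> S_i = -4.36 + 8.74*i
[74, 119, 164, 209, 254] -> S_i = 74 + 45*i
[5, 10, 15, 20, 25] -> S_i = 5 + 5*i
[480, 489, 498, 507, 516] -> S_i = 480 + 9*i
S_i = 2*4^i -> [2, 8, 32, 128, 512]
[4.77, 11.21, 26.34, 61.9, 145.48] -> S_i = 4.77*2.35^i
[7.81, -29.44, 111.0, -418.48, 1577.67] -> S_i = 7.81*(-3.77)^i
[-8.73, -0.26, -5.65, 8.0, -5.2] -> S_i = Random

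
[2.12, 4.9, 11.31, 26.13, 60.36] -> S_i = 2.12*2.31^i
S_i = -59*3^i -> [-59, -177, -531, -1593, -4779]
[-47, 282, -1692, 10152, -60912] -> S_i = -47*-6^i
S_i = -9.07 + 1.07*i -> [-9.07, -8.0, -6.93, -5.86, -4.79]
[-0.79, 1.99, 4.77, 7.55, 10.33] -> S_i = -0.79 + 2.78*i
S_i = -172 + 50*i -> [-172, -122, -72, -22, 28]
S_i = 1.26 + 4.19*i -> [1.26, 5.45, 9.64, 13.83, 18.02]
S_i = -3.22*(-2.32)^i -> [-3.22, 7.47, -17.33, 40.21, -93.28]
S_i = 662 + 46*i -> [662, 708, 754, 800, 846]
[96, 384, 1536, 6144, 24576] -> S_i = 96*4^i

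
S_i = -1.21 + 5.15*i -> [-1.21, 3.94, 9.09, 14.24, 19.39]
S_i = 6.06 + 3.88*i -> [6.06, 9.94, 13.82, 17.7, 21.58]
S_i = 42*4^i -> [42, 168, 672, 2688, 10752]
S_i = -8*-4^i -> [-8, 32, -128, 512, -2048]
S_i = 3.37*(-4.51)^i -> [3.37, -15.2, 68.55, -309.14, 1394.24]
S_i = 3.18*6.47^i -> [3.18, 20.57, 133.12, 861.27, 5572.43]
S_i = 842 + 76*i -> [842, 918, 994, 1070, 1146]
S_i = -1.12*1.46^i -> [-1.12, -1.64, -2.39, -3.49, -5.09]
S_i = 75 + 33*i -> [75, 108, 141, 174, 207]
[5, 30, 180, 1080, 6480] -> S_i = 5*6^i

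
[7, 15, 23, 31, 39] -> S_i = 7 + 8*i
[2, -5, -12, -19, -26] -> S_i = 2 + -7*i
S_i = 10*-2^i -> [10, -20, 40, -80, 160]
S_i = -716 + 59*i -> [-716, -657, -598, -539, -480]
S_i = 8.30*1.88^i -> [8.3, 15.6, 29.34, 55.15, 103.68]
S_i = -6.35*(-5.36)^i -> [-6.35, 34.04, -182.43, 977.84, -5241.23]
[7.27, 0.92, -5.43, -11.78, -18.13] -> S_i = 7.27 + -6.35*i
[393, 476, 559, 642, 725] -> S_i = 393 + 83*i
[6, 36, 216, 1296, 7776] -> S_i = 6*6^i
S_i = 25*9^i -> [25, 225, 2025, 18225, 164025]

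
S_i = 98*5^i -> [98, 490, 2450, 12250, 61250]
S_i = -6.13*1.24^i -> [-6.13, -7.6, -9.43, -11.69, -14.49]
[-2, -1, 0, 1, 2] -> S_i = -2 + 1*i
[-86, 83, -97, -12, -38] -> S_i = Random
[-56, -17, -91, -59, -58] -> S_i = Random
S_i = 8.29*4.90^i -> [8.29, 40.62, 199.04, 975.31, 4779.02]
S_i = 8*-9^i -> [8, -72, 648, -5832, 52488]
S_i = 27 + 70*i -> [27, 97, 167, 237, 307]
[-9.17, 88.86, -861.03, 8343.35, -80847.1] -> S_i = -9.17*(-9.69)^i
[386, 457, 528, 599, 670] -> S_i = 386 + 71*i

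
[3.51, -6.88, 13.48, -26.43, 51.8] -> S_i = 3.51*(-1.96)^i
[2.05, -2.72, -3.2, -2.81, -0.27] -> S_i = Random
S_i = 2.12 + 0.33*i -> [2.12, 2.45, 2.78, 3.11, 3.44]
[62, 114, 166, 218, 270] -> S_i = 62 + 52*i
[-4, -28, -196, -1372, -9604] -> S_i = -4*7^i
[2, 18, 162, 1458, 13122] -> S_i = 2*9^i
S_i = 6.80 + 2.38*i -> [6.8, 9.18, 11.56, 13.94, 16.32]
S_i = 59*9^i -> [59, 531, 4779, 43011, 387099]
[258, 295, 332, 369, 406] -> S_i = 258 + 37*i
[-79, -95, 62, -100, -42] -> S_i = Random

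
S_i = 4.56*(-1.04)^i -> [4.56, -4.74, 4.93, -5.13, 5.33]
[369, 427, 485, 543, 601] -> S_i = 369 + 58*i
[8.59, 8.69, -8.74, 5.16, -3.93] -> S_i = Random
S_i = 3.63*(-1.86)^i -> [3.63, -6.75, 12.56, -23.36, 43.45]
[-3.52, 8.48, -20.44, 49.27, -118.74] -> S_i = -3.52*(-2.41)^i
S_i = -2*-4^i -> [-2, 8, -32, 128, -512]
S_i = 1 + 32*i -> [1, 33, 65, 97, 129]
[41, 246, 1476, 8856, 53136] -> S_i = 41*6^i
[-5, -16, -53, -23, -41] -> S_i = Random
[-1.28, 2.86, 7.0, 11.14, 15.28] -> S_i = -1.28 + 4.14*i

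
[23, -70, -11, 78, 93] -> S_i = Random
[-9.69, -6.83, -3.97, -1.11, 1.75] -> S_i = -9.69 + 2.86*i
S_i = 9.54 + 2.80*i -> [9.54, 12.34, 15.14, 17.94, 20.74]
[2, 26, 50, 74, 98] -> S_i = 2 + 24*i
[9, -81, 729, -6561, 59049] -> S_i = 9*-9^i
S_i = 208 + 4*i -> [208, 212, 216, 220, 224]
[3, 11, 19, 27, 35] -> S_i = 3 + 8*i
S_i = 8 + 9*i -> [8, 17, 26, 35, 44]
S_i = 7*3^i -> [7, 21, 63, 189, 567]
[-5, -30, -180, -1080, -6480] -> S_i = -5*6^i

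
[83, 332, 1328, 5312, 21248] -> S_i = 83*4^i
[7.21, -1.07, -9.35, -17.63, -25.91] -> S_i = 7.21 + -8.28*i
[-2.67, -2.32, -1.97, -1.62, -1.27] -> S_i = -2.67 + 0.35*i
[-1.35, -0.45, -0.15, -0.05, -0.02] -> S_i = -1.35*0.33^i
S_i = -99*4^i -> [-99, -396, -1584, -6336, -25344]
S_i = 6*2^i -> [6, 12, 24, 48, 96]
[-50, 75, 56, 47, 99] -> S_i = Random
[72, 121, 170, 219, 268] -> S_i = 72 + 49*i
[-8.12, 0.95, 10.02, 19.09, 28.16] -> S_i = -8.12 + 9.07*i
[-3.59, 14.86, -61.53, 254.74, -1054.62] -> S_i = -3.59*(-4.14)^i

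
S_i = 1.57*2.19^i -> [1.57, 3.44, 7.53, 16.49, 36.11]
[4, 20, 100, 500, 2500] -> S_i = 4*5^i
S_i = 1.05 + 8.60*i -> [1.05, 9.65, 18.25, 26.85, 35.45]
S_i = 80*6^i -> [80, 480, 2880, 17280, 103680]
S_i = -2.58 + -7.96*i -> [-2.58, -10.54, -18.5, -26.46, -34.42]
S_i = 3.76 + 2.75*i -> [3.76, 6.51, 9.26, 12.01, 14.76]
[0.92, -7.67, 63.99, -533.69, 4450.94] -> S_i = 0.92*(-8.34)^i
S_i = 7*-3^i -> [7, -21, 63, -189, 567]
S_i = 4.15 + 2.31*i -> [4.15, 6.46, 8.77, 11.08, 13.39]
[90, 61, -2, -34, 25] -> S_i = Random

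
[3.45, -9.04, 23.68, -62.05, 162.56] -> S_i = 3.45*(-2.62)^i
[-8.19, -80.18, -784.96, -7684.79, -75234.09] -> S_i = -8.19*9.79^i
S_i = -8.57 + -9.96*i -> [-8.57, -18.53, -28.49, -38.45, -48.41]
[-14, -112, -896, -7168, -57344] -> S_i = -14*8^i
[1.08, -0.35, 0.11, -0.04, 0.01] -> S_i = 1.08*(-0.32)^i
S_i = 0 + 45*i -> [0, 45, 90, 135, 180]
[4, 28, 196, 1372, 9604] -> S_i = 4*7^i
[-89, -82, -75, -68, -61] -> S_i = -89 + 7*i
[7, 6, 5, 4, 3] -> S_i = 7 + -1*i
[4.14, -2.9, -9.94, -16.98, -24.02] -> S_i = 4.14 + -7.04*i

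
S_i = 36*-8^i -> [36, -288, 2304, -18432, 147456]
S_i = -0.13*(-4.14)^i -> [-0.13, 0.54, -2.23, 9.22, -38.19]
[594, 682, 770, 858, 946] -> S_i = 594 + 88*i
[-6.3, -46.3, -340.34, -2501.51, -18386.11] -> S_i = -6.30*7.35^i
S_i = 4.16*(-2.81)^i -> [4.16, -11.69, 32.85, -92.3, 259.37]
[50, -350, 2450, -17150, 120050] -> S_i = 50*-7^i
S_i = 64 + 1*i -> [64, 65, 66, 67, 68]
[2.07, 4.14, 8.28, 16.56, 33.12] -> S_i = 2.07*2.00^i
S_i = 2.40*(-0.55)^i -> [2.4, -1.32, 0.73, -0.4, 0.22]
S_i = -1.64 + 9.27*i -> [-1.64, 7.63, 16.9, 26.17, 35.44]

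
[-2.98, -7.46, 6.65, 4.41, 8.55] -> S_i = Random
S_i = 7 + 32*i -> [7, 39, 71, 103, 135]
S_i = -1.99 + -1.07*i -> [-1.99, -3.06, -4.13, -5.2, -6.27]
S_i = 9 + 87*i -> [9, 96, 183, 270, 357]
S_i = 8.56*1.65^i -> [8.56, 14.12, 23.3, 38.45, 63.45]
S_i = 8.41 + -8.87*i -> [8.41, -0.46, -9.33, -18.2, -27.07]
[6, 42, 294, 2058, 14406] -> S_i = 6*7^i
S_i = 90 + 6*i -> [90, 96, 102, 108, 114]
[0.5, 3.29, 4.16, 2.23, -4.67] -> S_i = Random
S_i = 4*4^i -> [4, 16, 64, 256, 1024]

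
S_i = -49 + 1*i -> [-49, -48, -47, -46, -45]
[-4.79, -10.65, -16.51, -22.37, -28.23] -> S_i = -4.79 + -5.86*i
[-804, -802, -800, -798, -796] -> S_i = -804 + 2*i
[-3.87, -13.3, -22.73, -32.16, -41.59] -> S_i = -3.87 + -9.43*i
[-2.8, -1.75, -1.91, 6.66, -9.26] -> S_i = Random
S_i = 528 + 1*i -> [528, 529, 530, 531, 532]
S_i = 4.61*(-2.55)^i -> [4.61, -11.76, 29.98, -76.44, 194.92]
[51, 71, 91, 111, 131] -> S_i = 51 + 20*i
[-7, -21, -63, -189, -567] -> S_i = -7*3^i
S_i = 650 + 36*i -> [650, 686, 722, 758, 794]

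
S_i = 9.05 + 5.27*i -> [9.05, 14.32, 19.59, 24.86, 30.13]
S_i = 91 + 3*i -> [91, 94, 97, 100, 103]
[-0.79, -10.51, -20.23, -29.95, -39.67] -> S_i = -0.79 + -9.72*i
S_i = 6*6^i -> [6, 36, 216, 1296, 7776]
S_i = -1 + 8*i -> [-1, 7, 15, 23, 31]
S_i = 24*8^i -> [24, 192, 1536, 12288, 98304]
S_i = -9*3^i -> [-9, -27, -81, -243, -729]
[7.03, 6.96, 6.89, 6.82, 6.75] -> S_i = 7.03*0.99^i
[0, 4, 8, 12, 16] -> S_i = 0 + 4*i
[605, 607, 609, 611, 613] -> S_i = 605 + 2*i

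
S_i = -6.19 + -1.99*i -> [-6.19, -8.18, -10.17, -12.16, -14.15]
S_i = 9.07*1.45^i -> [9.07, 13.15, 19.07, 27.65, 40.09]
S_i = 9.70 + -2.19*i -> [9.7, 7.51, 5.32, 3.13, 0.94]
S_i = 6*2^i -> [6, 12, 24, 48, 96]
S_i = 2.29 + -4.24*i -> [2.29, -1.95, -6.19, -10.43, -14.67]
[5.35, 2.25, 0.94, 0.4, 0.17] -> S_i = 5.35*0.42^i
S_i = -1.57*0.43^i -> [-1.57, -0.68, -0.29, -0.12, -0.05]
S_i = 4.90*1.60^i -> [4.9, 7.84, 12.54, 20.07, 32.11]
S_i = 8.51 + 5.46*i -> [8.51, 13.97, 19.43, 24.89, 30.35]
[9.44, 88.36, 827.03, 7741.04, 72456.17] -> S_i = 9.44*9.36^i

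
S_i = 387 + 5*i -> [387, 392, 397, 402, 407]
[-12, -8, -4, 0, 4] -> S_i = -12 + 4*i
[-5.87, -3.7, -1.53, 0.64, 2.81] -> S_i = -5.87 + 2.17*i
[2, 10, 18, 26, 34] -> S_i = 2 + 8*i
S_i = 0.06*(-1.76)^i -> [0.06, -0.11, 0.19, -0.33, 0.58]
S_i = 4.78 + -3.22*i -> [4.78, 1.56, -1.66, -4.88, -8.1]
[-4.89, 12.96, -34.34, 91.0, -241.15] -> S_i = -4.89*(-2.65)^i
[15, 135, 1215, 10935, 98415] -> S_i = 15*9^i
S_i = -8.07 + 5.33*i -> [-8.07, -2.74, 2.59, 7.92, 13.25]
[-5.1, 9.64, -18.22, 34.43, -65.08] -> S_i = -5.10*(-1.89)^i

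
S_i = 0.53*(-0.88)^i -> [0.53, -0.47, 0.41, -0.36, 0.32]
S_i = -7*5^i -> [-7, -35, -175, -875, -4375]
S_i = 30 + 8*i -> [30, 38, 46, 54, 62]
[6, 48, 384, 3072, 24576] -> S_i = 6*8^i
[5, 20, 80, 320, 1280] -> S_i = 5*4^i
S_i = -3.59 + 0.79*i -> [-3.59, -2.8, -2.01, -1.22, -0.43]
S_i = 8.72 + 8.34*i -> [8.72, 17.06, 25.4, 33.74, 42.08]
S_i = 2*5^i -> [2, 10, 50, 250, 1250]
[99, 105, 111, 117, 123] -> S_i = 99 + 6*i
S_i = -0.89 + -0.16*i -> [-0.89, -1.05, -1.21, -1.37, -1.53]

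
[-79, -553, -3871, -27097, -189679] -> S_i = -79*7^i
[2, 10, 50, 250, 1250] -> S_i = 2*5^i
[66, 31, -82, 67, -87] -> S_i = Random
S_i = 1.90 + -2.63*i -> [1.9, -0.73, -3.36, -5.99, -8.62]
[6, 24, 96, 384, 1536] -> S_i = 6*4^i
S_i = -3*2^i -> [-3, -6, -12, -24, -48]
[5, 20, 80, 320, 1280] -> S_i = 5*4^i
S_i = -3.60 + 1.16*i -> [-3.6, -2.44, -1.28, -0.12, 1.04]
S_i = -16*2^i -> [-16, -32, -64, -128, -256]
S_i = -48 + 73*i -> [-48, 25, 98, 171, 244]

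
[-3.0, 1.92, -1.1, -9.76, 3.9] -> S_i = Random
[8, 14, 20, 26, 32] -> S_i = 8 + 6*i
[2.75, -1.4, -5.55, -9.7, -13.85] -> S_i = 2.75 + -4.15*i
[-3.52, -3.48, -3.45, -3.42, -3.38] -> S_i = -3.52*0.99^i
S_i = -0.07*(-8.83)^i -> [-0.07, 0.62, -5.46, 48.19, -425.54]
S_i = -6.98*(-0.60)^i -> [-6.98, 4.19, -2.51, 1.51, -0.9]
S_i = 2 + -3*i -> [2, -1, -4, -7, -10]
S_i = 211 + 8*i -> [211, 219, 227, 235, 243]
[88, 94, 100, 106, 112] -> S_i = 88 + 6*i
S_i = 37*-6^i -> [37, -222, 1332, -7992, 47952]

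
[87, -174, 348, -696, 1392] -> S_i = 87*-2^i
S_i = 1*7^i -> [1, 7, 49, 343, 2401]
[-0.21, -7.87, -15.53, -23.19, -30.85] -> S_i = -0.21 + -7.66*i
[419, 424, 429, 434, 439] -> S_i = 419 + 5*i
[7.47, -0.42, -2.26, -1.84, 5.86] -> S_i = Random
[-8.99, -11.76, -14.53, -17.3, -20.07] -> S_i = -8.99 + -2.77*i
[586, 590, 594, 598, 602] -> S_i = 586 + 4*i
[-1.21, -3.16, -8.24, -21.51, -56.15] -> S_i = -1.21*2.61^i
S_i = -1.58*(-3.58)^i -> [-1.58, 5.66, -20.25, 72.49, -259.53]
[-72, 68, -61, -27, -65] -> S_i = Random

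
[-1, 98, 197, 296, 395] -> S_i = -1 + 99*i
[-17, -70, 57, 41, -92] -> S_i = Random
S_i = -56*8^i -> [-56, -448, -3584, -28672, -229376]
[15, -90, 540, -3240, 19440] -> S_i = 15*-6^i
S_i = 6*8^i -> [6, 48, 384, 3072, 24576]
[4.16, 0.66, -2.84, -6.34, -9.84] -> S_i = 4.16 + -3.50*i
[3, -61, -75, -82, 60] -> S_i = Random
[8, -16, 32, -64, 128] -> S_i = 8*-2^i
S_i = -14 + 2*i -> [-14, -12, -10, -8, -6]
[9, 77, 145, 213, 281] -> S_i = 9 + 68*i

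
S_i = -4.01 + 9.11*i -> [-4.01, 5.1, 14.21, 23.32, 32.43]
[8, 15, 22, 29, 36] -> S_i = 8 + 7*i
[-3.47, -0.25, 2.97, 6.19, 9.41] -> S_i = -3.47 + 3.22*i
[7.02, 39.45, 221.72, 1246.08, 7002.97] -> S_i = 7.02*5.62^i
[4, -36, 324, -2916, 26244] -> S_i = 4*-9^i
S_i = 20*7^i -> [20, 140, 980, 6860, 48020]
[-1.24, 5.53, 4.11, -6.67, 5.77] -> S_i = Random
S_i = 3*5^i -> [3, 15, 75, 375, 1875]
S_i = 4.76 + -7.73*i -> [4.76, -2.97, -10.7, -18.43, -26.16]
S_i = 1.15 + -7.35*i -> [1.15, -6.2, -13.55, -20.9, -28.25]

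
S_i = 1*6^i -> [1, 6, 36, 216, 1296]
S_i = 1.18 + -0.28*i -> [1.18, 0.9, 0.62, 0.34, 0.06]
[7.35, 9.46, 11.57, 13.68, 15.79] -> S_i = 7.35 + 2.11*i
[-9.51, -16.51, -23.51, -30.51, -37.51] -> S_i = -9.51 + -7.00*i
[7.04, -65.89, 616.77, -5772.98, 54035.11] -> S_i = 7.04*(-9.36)^i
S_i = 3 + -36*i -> [3, -33, -69, -105, -141]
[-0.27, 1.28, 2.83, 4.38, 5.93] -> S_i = -0.27 + 1.55*i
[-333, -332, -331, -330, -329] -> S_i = -333 + 1*i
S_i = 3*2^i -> [3, 6, 12, 24, 48]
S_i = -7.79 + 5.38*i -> [-7.79, -2.41, 2.97, 8.35, 13.73]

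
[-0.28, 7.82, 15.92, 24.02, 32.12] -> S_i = -0.28 + 8.10*i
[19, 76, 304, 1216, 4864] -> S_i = 19*4^i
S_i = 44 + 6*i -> [44, 50, 56, 62, 68]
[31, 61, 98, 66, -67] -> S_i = Random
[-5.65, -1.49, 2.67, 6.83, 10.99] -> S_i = -5.65 + 4.16*i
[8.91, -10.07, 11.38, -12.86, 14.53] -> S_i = 8.91*(-1.13)^i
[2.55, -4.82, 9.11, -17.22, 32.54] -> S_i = 2.55*(-1.89)^i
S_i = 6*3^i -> [6, 18, 54, 162, 486]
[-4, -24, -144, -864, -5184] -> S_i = -4*6^i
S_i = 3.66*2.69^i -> [3.66, 9.85, 26.48, 71.24, 191.64]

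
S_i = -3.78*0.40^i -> [-3.78, -1.51, -0.6, -0.24, -0.1]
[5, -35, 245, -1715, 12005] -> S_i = 5*-7^i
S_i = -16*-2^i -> [-16, 32, -64, 128, -256]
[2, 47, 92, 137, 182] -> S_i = 2 + 45*i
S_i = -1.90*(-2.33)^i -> [-1.9, 4.43, -10.31, 24.03, -56.0]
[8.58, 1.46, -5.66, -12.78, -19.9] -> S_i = 8.58 + -7.12*i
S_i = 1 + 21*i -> [1, 22, 43, 64, 85]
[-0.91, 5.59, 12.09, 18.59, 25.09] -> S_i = -0.91 + 6.50*i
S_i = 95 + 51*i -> [95, 146, 197, 248, 299]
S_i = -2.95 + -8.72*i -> [-2.95, -11.67, -20.39, -29.11, -37.83]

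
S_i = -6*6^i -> [-6, -36, -216, -1296, -7776]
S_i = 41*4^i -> [41, 164, 656, 2624, 10496]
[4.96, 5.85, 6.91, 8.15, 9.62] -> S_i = 4.96*1.18^i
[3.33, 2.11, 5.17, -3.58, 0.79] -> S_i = Random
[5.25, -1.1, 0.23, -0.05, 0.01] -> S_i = 5.25*(-0.21)^i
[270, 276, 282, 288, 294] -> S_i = 270 + 6*i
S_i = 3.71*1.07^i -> [3.71, 3.97, 4.25, 4.54, 4.86]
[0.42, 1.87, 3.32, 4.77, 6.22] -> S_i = 0.42 + 1.45*i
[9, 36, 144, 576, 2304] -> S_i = 9*4^i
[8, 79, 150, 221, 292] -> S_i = 8 + 71*i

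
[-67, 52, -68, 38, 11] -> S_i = Random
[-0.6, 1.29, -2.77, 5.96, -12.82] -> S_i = -0.60*(-2.15)^i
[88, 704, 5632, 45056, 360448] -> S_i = 88*8^i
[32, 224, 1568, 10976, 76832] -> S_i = 32*7^i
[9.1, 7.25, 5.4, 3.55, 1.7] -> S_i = 9.10 + -1.85*i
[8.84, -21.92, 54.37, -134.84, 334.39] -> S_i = 8.84*(-2.48)^i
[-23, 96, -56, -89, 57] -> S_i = Random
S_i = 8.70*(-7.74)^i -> [8.7, -67.34, 521.2, -4034.06, 31223.61]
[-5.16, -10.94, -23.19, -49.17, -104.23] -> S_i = -5.16*2.12^i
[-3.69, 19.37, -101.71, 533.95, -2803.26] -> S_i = -3.69*(-5.25)^i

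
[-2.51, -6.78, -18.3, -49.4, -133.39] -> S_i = -2.51*2.70^i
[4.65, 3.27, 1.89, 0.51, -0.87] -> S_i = 4.65 + -1.38*i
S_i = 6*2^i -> [6, 12, 24, 48, 96]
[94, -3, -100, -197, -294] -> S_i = 94 + -97*i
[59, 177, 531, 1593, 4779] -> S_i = 59*3^i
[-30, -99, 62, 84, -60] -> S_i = Random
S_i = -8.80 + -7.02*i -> [-8.8, -15.82, -22.84, -29.86, -36.88]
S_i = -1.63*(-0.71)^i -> [-1.63, 1.16, -0.82, 0.58, -0.41]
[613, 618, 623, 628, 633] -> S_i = 613 + 5*i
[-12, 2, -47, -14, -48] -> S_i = Random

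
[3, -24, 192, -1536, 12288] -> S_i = 3*-8^i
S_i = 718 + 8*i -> [718, 726, 734, 742, 750]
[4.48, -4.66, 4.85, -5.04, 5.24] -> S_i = 4.48*(-1.04)^i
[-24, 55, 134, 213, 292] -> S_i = -24 + 79*i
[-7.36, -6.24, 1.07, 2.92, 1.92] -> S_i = Random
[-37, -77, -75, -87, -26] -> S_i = Random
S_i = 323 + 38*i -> [323, 361, 399, 437, 475]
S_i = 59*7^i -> [59, 413, 2891, 20237, 141659]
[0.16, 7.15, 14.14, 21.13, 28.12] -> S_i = 0.16 + 6.99*i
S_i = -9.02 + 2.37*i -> [-9.02, -6.65, -4.28, -1.91, 0.46]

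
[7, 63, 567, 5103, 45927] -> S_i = 7*9^i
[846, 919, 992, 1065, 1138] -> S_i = 846 + 73*i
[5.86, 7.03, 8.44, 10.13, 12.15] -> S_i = 5.86*1.20^i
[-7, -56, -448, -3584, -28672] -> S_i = -7*8^i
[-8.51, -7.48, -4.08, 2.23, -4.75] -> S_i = Random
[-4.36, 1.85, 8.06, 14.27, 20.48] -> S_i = -4.36 + 6.21*i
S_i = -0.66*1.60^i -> [-0.66, -1.06, -1.69, -2.7, -4.33]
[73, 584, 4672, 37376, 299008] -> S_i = 73*8^i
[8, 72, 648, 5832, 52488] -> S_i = 8*9^i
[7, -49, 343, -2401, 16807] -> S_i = 7*-7^i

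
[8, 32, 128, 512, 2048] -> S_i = 8*4^i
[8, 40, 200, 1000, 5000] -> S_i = 8*5^i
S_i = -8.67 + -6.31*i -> [-8.67, -14.98, -21.29, -27.6, -33.91]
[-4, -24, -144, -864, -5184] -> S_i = -4*6^i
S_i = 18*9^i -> [18, 162, 1458, 13122, 118098]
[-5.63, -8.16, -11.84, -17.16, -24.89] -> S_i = -5.63*1.45^i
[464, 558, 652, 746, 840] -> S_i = 464 + 94*i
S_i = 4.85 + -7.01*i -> [4.85, -2.16, -9.17, -16.18, -23.19]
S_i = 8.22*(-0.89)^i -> [8.22, -7.32, 6.51, -5.79, 5.16]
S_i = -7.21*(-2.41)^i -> [-7.21, 17.38, -41.88, 100.92, -243.22]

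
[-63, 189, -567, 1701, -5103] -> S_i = -63*-3^i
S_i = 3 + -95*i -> [3, -92, -187, -282, -377]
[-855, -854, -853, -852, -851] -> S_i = -855 + 1*i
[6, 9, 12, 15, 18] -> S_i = 6 + 3*i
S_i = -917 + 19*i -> [-917, -898, -879, -860, -841]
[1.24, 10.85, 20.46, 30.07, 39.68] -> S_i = 1.24 + 9.61*i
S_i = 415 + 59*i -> [415, 474, 533, 592, 651]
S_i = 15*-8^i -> [15, -120, 960, -7680, 61440]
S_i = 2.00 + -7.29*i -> [2.0, -5.29, -12.58, -19.87, -27.16]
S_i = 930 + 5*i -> [930, 935, 940, 945, 950]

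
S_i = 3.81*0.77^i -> [3.81, 2.93, 2.26, 1.74, 1.34]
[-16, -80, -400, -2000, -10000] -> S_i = -16*5^i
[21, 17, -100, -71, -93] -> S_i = Random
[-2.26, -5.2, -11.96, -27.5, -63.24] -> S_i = -2.26*2.30^i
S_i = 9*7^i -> [9, 63, 441, 3087, 21609]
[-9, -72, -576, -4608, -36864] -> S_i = -9*8^i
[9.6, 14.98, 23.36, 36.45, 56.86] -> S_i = 9.60*1.56^i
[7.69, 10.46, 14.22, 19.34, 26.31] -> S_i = 7.69*1.36^i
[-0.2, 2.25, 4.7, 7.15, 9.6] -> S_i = -0.20 + 2.45*i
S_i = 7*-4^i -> [7, -28, 112, -448, 1792]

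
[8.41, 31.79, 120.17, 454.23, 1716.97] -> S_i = 8.41*3.78^i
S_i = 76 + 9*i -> [76, 85, 94, 103, 112]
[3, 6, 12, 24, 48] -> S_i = 3*2^i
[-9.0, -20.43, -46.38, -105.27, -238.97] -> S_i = -9.00*2.27^i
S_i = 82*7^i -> [82, 574, 4018, 28126, 196882]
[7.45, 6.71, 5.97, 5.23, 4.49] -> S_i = 7.45 + -0.74*i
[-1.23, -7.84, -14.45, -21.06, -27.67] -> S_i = -1.23 + -6.61*i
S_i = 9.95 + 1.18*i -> [9.95, 11.13, 12.31, 13.49, 14.67]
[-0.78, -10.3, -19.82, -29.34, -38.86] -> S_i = -0.78 + -9.52*i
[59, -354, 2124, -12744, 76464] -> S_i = 59*-6^i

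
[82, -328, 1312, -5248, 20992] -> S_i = 82*-4^i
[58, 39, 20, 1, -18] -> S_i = 58 + -19*i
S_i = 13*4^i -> [13, 52, 208, 832, 3328]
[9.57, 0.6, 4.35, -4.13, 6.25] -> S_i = Random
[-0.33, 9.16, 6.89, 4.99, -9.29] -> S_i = Random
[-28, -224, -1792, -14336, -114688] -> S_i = -28*8^i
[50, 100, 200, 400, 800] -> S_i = 50*2^i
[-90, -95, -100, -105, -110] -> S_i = -90 + -5*i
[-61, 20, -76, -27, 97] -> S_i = Random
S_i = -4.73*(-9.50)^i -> [-4.73, 44.94, -426.88, 4055.38, -38526.15]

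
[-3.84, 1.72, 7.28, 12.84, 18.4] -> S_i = -3.84 + 5.56*i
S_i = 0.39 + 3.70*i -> [0.39, 4.09, 7.79, 11.49, 15.19]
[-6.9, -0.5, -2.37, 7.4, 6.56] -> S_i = Random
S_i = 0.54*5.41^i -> [0.54, 2.92, 15.8, 85.5, 462.58]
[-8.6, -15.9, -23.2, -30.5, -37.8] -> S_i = -8.60 + -7.30*i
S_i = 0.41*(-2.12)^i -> [0.41, -0.87, 1.84, -3.91, 8.28]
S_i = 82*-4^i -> [82, -328, 1312, -5248, 20992]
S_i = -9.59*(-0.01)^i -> [-9.59, 0.1, -0.0, 0.0, -0.0]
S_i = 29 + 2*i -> [29, 31, 33, 35, 37]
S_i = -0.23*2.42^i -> [-0.23, -0.56, -1.35, -3.26, -7.89]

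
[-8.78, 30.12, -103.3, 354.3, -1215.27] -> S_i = -8.78*(-3.43)^i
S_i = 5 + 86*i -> [5, 91, 177, 263, 349]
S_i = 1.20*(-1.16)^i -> [1.2, -1.39, 1.61, -1.87, 2.17]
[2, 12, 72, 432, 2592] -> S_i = 2*6^i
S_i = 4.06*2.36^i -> [4.06, 9.58, 22.61, 53.37, 125.94]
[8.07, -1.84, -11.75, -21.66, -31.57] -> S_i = 8.07 + -9.91*i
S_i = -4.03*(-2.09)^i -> [-4.03, 8.42, -17.6, 36.79, -76.89]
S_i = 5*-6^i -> [5, -30, 180, -1080, 6480]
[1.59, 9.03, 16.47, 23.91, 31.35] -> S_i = 1.59 + 7.44*i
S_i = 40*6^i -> [40, 240, 1440, 8640, 51840]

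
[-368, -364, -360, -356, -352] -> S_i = -368 + 4*i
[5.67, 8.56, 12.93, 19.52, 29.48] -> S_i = 5.67*1.51^i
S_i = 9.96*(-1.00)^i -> [9.96, -9.96, 9.96, -9.96, 9.96]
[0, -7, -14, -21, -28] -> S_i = 0 + -7*i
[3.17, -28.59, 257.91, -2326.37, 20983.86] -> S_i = 3.17*(-9.02)^i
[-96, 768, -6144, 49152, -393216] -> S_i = -96*-8^i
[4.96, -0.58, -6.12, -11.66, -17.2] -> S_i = 4.96 + -5.54*i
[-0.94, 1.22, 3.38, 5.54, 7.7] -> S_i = -0.94 + 2.16*i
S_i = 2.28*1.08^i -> [2.28, 2.46, 2.66, 2.87, 3.1]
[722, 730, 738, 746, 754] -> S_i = 722 + 8*i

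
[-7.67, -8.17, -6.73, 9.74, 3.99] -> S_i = Random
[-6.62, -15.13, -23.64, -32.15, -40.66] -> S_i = -6.62 + -8.51*i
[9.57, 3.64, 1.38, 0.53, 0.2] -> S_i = 9.57*0.38^i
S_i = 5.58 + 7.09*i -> [5.58, 12.67, 19.76, 26.85, 33.94]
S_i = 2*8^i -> [2, 16, 128, 1024, 8192]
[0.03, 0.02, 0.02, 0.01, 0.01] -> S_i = 0.03*0.76^i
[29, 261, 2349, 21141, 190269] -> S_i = 29*9^i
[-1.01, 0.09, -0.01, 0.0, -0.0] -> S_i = -1.01*(-0.09)^i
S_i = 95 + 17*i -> [95, 112, 129, 146, 163]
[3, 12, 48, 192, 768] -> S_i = 3*4^i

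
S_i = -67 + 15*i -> [-67, -52, -37, -22, -7]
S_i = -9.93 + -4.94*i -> [-9.93, -14.87, -19.81, -24.75, -29.69]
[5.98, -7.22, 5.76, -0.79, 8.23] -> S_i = Random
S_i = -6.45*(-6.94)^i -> [-6.45, 44.76, -310.66, 2155.95, -14962.27]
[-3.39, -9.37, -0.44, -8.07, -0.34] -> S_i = Random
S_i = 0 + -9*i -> [0, -9, -18, -27, -36]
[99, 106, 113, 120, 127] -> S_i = 99 + 7*i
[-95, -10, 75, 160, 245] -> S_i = -95 + 85*i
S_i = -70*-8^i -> [-70, 560, -4480, 35840, -286720]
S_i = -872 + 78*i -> [-872, -794, -716, -638, -560]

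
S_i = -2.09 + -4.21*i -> [-2.09, -6.3, -10.51, -14.72, -18.93]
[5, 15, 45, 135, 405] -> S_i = 5*3^i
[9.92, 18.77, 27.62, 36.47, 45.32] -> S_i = 9.92 + 8.85*i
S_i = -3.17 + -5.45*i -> [-3.17, -8.62, -14.07, -19.52, -24.97]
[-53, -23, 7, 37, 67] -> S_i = -53 + 30*i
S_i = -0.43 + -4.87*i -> [-0.43, -5.3, -10.17, -15.04, -19.91]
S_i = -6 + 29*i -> [-6, 23, 52, 81, 110]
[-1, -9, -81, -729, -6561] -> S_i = -1*9^i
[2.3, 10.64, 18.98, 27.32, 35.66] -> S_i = 2.30 + 8.34*i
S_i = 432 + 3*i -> [432, 435, 438, 441, 444]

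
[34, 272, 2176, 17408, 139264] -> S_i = 34*8^i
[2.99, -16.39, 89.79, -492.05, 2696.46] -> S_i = 2.99*(-5.48)^i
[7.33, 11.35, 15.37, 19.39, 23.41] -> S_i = 7.33 + 4.02*i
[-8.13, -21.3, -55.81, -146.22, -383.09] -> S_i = -8.13*2.62^i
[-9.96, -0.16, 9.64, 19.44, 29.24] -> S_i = -9.96 + 9.80*i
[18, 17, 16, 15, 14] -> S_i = 18 + -1*i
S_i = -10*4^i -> [-10, -40, -160, -640, -2560]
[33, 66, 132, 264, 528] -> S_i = 33*2^i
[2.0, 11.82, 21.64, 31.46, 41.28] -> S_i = 2.00 + 9.82*i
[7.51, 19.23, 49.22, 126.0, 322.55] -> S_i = 7.51*2.56^i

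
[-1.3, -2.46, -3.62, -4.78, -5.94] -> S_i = -1.30 + -1.16*i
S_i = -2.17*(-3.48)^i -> [-2.17, 7.55, -26.28, 91.45, -318.26]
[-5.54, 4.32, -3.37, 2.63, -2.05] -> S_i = -5.54*(-0.78)^i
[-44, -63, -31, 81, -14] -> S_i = Random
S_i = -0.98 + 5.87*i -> [-0.98, 4.89, 10.76, 16.63, 22.5]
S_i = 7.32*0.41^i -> [7.32, 3.0, 1.23, 0.5, 0.21]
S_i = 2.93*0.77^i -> [2.93, 2.26, 1.74, 1.34, 1.03]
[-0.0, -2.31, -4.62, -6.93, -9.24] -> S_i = -0.00 + -2.31*i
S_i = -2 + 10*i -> [-2, 8, 18, 28, 38]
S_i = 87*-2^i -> [87, -174, 348, -696, 1392]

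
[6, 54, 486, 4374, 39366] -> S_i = 6*9^i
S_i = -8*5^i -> [-8, -40, -200, -1000, -5000]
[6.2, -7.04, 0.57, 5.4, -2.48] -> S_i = Random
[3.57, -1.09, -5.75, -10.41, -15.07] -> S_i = 3.57 + -4.66*i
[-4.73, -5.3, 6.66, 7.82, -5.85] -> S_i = Random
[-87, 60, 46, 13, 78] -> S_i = Random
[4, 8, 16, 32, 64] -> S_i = 4*2^i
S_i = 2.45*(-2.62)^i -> [2.45, -6.42, 16.82, -44.06, 115.44]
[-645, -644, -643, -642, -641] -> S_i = -645 + 1*i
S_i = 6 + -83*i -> [6, -77, -160, -243, -326]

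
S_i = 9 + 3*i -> [9, 12, 15, 18, 21]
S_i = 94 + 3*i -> [94, 97, 100, 103, 106]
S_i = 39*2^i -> [39, 78, 156, 312, 624]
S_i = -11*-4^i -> [-11, 44, -176, 704, -2816]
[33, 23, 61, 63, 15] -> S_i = Random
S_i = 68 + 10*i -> [68, 78, 88, 98, 108]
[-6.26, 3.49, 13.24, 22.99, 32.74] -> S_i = -6.26 + 9.75*i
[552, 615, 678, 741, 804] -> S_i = 552 + 63*i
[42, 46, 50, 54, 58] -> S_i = 42 + 4*i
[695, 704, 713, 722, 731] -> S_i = 695 + 9*i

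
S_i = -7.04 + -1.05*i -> [-7.04, -8.09, -9.14, -10.19, -11.24]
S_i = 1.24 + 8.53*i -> [1.24, 9.77, 18.3, 26.83, 35.36]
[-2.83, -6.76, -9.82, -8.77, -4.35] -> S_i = Random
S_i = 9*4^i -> [9, 36, 144, 576, 2304]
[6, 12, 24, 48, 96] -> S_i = 6*2^i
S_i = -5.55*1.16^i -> [-5.55, -6.44, -7.47, -8.66, -10.05]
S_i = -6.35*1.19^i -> [-6.35, -7.56, -8.99, -10.7, -12.73]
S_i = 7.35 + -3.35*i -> [7.35, 4.0, 0.65, -2.7, -6.05]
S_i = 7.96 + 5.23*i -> [7.96, 13.19, 18.42, 23.65, 28.88]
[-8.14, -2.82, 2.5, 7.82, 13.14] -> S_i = -8.14 + 5.32*i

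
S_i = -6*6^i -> [-6, -36, -216, -1296, -7776]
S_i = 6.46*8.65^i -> [6.46, 55.88, 483.35, 4181.01, 36165.71]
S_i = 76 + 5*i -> [76, 81, 86, 91, 96]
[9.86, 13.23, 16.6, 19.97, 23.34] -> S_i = 9.86 + 3.37*i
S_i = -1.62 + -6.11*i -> [-1.62, -7.73, -13.84, -19.95, -26.06]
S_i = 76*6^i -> [76, 456, 2736, 16416, 98496]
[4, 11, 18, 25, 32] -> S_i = 4 + 7*i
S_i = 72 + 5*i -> [72, 77, 82, 87, 92]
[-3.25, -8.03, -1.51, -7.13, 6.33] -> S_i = Random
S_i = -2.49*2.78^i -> [-2.49, -6.92, -19.24, -53.5, -148.72]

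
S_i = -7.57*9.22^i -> [-7.57, -69.8, -643.51, -5933.2, -54704.06]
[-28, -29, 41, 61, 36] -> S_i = Random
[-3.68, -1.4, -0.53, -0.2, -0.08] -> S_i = -3.68*0.38^i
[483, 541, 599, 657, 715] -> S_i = 483 + 58*i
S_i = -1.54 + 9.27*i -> [-1.54, 7.73, 17.0, 26.27, 35.54]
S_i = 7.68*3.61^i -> [7.68, 27.72, 100.09, 361.31, 1304.34]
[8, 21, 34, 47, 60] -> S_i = 8 + 13*i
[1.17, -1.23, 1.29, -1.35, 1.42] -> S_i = 1.17*(-1.05)^i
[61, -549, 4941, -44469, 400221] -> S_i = 61*-9^i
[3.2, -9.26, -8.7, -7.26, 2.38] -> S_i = Random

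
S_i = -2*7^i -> [-2, -14, -98, -686, -4802]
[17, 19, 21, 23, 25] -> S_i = 17 + 2*i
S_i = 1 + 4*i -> [1, 5, 9, 13, 17]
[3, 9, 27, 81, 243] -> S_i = 3*3^i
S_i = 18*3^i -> [18, 54, 162, 486, 1458]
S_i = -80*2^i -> [-80, -160, -320, -640, -1280]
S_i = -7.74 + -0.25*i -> [-7.74, -7.99, -8.24, -8.49, -8.74]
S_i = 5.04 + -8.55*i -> [5.04, -3.51, -12.06, -20.61, -29.16]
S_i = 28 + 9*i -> [28, 37, 46, 55, 64]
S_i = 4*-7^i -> [4, -28, 196, -1372, 9604]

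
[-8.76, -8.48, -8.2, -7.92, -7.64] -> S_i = -8.76 + 0.28*i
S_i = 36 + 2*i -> [36, 38, 40, 42, 44]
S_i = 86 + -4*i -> [86, 82, 78, 74, 70]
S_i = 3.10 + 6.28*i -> [3.1, 9.38, 15.66, 21.94, 28.22]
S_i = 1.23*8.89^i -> [1.23, 10.93, 97.21, 864.19, 7682.67]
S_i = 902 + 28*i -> [902, 930, 958, 986, 1014]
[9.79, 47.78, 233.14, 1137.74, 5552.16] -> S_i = 9.79*4.88^i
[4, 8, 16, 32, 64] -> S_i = 4*2^i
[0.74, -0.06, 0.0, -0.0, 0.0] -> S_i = 0.74*(-0.08)^i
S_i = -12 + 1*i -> [-12, -11, -10, -9, -8]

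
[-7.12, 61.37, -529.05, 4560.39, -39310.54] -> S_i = -7.12*(-8.62)^i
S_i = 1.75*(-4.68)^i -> [1.75, -8.19, 38.33, -179.38, 839.5]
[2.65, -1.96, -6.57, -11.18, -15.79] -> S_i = 2.65 + -4.61*i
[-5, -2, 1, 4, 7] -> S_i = -5 + 3*i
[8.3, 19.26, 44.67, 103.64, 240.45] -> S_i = 8.30*2.32^i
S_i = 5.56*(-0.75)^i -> [5.56, -4.17, 3.13, -2.35, 1.76]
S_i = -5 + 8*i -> [-5, 3, 11, 19, 27]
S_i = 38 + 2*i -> [38, 40, 42, 44, 46]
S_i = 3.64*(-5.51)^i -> [3.64, -20.06, 110.51, -608.91, 3355.12]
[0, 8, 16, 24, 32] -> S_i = 0 + 8*i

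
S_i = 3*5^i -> [3, 15, 75, 375, 1875]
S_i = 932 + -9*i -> [932, 923, 914, 905, 896]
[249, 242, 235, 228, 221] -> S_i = 249 + -7*i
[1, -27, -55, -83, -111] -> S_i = 1 + -28*i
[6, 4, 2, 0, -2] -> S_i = 6 + -2*i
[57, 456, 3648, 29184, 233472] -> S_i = 57*8^i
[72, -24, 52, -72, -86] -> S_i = Random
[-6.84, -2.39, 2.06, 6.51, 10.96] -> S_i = -6.84 + 4.45*i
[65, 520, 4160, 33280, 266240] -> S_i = 65*8^i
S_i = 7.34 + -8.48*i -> [7.34, -1.14, -9.62, -18.1, -26.58]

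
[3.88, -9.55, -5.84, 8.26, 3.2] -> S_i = Random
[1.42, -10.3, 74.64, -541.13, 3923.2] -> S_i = 1.42*(-7.25)^i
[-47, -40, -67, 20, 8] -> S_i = Random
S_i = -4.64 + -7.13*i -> [-4.64, -11.77, -18.9, -26.03, -33.16]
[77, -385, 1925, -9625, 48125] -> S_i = 77*-5^i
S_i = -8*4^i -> [-8, -32, -128, -512, -2048]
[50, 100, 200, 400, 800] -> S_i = 50*2^i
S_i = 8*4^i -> [8, 32, 128, 512, 2048]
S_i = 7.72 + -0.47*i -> [7.72, 7.25, 6.78, 6.31, 5.84]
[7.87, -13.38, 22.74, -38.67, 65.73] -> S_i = 7.87*(-1.70)^i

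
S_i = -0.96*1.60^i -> [-0.96, -1.54, -2.46, -3.93, -6.29]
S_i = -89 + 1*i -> [-89, -88, -87, -86, -85]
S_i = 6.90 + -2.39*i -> [6.9, 4.51, 2.12, -0.27, -2.66]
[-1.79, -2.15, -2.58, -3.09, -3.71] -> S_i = -1.79*1.20^i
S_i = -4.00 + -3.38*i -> [-4.0, -7.38, -10.76, -14.14, -17.52]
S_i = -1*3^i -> [-1, -3, -9, -27, -81]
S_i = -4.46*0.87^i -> [-4.46, -3.88, -3.38, -2.94, -2.56]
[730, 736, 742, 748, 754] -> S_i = 730 + 6*i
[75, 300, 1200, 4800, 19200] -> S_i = 75*4^i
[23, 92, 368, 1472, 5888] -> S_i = 23*4^i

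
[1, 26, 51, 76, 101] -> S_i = 1 + 25*i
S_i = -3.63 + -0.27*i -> [-3.63, -3.9, -4.17, -4.44, -4.71]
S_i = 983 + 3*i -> [983, 986, 989, 992, 995]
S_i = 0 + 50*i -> [0, 50, 100, 150, 200]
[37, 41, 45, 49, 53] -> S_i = 37 + 4*i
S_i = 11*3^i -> [11, 33, 99, 297, 891]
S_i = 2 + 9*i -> [2, 11, 20, 29, 38]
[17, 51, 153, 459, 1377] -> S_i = 17*3^i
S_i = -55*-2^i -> [-55, 110, -220, 440, -880]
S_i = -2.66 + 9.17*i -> [-2.66, 6.51, 15.68, 24.85, 34.02]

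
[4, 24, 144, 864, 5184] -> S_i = 4*6^i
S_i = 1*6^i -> [1, 6, 36, 216, 1296]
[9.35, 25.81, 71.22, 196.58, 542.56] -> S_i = 9.35*2.76^i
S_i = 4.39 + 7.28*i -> [4.39, 11.67, 18.95, 26.23, 33.51]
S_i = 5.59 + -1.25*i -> [5.59, 4.34, 3.09, 1.84, 0.59]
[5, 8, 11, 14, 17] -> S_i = 5 + 3*i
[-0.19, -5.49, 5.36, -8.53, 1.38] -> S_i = Random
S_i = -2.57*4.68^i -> [-2.57, -12.03, -56.29, -263.43, -1232.87]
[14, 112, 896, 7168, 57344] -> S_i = 14*8^i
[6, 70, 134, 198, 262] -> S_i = 6 + 64*i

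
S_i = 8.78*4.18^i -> [8.78, 36.7, 153.41, 641.24, 2680.4]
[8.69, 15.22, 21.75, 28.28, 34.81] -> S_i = 8.69 + 6.53*i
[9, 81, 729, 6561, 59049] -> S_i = 9*9^i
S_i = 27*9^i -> [27, 243, 2187, 19683, 177147]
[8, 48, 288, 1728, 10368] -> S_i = 8*6^i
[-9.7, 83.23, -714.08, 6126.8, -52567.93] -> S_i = -9.70*(-8.58)^i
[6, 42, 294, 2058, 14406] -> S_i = 6*7^i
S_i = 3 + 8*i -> [3, 11, 19, 27, 35]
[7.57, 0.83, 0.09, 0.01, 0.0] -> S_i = 7.57*0.11^i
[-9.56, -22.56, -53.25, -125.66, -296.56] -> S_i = -9.56*2.36^i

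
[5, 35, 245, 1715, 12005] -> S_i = 5*7^i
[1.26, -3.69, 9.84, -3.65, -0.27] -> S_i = Random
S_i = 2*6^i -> [2, 12, 72, 432, 2592]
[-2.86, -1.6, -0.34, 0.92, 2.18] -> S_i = -2.86 + 1.26*i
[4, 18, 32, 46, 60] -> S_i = 4 + 14*i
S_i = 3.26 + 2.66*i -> [3.26, 5.92, 8.58, 11.24, 13.9]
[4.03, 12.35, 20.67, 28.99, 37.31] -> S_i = 4.03 + 8.32*i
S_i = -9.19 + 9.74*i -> [-9.19, 0.55, 10.29, 20.03, 29.77]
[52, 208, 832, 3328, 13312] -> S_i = 52*4^i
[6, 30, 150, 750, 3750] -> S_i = 6*5^i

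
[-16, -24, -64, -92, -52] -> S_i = Random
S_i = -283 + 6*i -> [-283, -277, -271, -265, -259]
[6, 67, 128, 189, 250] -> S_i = 6 + 61*i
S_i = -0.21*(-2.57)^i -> [-0.21, 0.54, -1.39, 3.56, -9.16]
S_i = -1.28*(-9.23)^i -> [-1.28, 11.81, -109.05, 1006.5, -9290.02]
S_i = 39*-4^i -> [39, -156, 624, -2496, 9984]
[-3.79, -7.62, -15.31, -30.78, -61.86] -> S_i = -3.79*2.01^i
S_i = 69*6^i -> [69, 414, 2484, 14904, 89424]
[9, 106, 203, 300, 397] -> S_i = 9 + 97*i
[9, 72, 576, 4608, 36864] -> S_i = 9*8^i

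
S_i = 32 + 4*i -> [32, 36, 40, 44, 48]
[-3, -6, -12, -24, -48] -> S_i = -3*2^i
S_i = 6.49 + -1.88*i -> [6.49, 4.61, 2.73, 0.85, -1.03]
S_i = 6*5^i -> [6, 30, 150, 750, 3750]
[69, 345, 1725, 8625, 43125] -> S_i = 69*5^i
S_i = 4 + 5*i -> [4, 9, 14, 19, 24]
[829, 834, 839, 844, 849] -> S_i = 829 + 5*i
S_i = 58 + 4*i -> [58, 62, 66, 70, 74]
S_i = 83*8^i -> [83, 664, 5312, 42496, 339968]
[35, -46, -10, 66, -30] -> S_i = Random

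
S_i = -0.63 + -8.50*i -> [-0.63, -9.13, -17.63, -26.13, -34.63]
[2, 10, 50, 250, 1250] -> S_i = 2*5^i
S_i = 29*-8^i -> [29, -232, 1856, -14848, 118784]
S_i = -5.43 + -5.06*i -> [-5.43, -10.49, -15.55, -20.61, -25.67]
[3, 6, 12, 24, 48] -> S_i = 3*2^i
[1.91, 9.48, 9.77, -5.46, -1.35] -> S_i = Random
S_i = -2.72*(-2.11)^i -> [-2.72, 5.74, -12.11, 25.55, -53.91]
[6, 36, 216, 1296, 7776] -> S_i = 6*6^i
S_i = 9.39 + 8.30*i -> [9.39, 17.69, 25.99, 34.29, 42.59]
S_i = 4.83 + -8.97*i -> [4.83, -4.14, -13.11, -22.08, -31.05]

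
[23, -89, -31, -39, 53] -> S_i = Random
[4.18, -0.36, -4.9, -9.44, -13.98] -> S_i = 4.18 + -4.54*i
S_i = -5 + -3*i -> [-5, -8, -11, -14, -17]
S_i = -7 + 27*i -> [-7, 20, 47, 74, 101]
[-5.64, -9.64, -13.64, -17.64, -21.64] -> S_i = -5.64 + -4.00*i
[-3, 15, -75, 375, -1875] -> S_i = -3*-5^i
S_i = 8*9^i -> [8, 72, 648, 5832, 52488]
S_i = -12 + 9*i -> [-12, -3, 6, 15, 24]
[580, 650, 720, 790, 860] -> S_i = 580 + 70*i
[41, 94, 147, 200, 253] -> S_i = 41 + 53*i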